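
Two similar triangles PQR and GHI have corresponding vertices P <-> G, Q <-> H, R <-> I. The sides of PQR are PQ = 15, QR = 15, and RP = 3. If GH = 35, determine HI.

k = 35/15 = 7/3. HI = 7/3 * 15 = 35.

35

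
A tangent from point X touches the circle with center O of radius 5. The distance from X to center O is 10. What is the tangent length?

Let T be the point of tangency. Then OT ⊥ XT (radius ⊥ tangent).
In right triangle OTX: OX² = OT² + XT²
10² = 5² + XT²
XT² = 75, XT = 5*sqrt(3)

5*sqrt(3)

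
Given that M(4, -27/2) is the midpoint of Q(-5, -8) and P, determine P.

Using the midpoint formula: M = ((x1 + x2)/2, (y1 + y2)/2)
We know M = (4, -27/2) and Q = (-5, -8)
For x: 4 = (-5 + x2)/2, so x2 = 2*4 - -5 = 13
For y: -27/2 = (-8 + y2)/2, so y2 = 2*-27/2 - -8 = -19
P = (13, -19)

(13, -19)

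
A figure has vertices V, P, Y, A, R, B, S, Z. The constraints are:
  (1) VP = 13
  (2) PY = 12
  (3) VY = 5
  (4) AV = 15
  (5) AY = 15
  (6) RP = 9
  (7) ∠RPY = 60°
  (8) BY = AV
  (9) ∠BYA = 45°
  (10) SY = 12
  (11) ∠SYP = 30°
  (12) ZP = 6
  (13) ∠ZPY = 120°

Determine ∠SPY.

Step 1: By the law of cosines on triangle PYS: PS² = 12² + 12² − 2·12·12·cos(30°) = 38.58, so PS ≈ 6.21.
Step 2: By the inverse law of cosines on triangle SPY: cos(∠SPY) = (6.21² + 12² − 12²) / (2·6.21·12) = 38.58/149.08 = 0.2588, so ∠SPY = 75°.

Therefore, the measure of angle ∠SPY = 75°.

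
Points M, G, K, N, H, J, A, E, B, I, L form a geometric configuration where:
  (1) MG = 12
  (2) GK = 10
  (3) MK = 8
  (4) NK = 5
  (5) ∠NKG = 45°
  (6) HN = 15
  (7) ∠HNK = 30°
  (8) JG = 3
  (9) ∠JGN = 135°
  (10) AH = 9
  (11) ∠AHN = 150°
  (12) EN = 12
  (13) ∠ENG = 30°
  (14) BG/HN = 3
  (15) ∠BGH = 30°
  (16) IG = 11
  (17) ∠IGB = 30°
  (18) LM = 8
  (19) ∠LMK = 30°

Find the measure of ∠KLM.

Step 1: By the law of cosines on triangle LMK: LK² = 8² + 8² − 2·8·8·cos(30°) = 17.15, so LK ≈ 4.14.
Step 2: By the inverse law of cosines on triangle KLM: cos(∠KLM) = (4.14² + 8² − 8²) / (2·4.14·8) = 17.15/66.26 = 0.2588, so ∠KLM = 75°.

Therefore, the measure of angle ∠KLM = 75°.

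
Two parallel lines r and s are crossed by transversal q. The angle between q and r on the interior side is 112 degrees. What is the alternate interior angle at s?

Alternate interior angles are equal: 112 degrees.

112 degrees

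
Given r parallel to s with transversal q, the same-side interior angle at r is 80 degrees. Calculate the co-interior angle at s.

Co-interior (same-side interior) angles are between the parallel lines on the same side of the transversal.
Unlike corresponding or alternate interior angles, they are supplementary rather than equal.
So the angle = 180 - 80 = 100 degrees.

100 degrees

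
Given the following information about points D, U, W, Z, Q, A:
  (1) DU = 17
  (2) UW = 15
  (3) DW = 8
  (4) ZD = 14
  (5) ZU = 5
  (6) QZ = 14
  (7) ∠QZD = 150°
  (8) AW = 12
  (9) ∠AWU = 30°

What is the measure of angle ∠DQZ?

Step 1: By the law of cosines on triangle QZD: QD² = 14² + 14² − 2·14·14·cos(150°) = 731.48, so QD ≈ 27.05.
Step 2: By the inverse law of cosines on triangle DQZ: cos(∠DQZ) = (27.05² + 14² − 14²) / (2·27.05·14) = 731.48/757.29 = 0.9659, so ∠DQZ = 15°.

Therefore, the measure of angle ∠DQZ = 15°.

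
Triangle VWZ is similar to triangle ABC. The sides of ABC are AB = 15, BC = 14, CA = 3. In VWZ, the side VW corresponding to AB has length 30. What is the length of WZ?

Similar triangles have proportional sides. Setting up the proportion:
VW / AB = WZ / BC
30 / 15 = WZ / 14
WZ = 14 * 30 / 15 = 28.

28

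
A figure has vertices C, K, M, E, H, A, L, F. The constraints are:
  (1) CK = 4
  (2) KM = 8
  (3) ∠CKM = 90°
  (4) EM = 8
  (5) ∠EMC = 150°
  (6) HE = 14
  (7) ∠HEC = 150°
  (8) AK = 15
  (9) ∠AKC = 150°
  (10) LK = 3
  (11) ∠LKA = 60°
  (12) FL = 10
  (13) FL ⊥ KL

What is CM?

Step 1: By the law of cosines on triangle CKM: CM² = 4² + 8² − 2·4·8·cos(90°) = 80, so CM = 4·√5.

Therefore, the length of CM = 4·√5.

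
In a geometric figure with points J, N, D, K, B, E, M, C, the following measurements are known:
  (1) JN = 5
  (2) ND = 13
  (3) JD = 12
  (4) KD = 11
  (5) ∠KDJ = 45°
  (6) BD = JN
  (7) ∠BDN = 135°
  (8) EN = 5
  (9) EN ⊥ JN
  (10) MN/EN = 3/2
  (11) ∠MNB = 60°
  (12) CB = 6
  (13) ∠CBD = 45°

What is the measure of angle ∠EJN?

Step 1: By the law of cosines on triangle JNE: JE² = 5² + 5² − 2·5·5·cos(90°) = 50, so JE = 5·√2.
Step 2: By the inverse law of cosines on triangle EJN: cos(∠EJN) = ((5·√2)² + 5² − 5²) / (2·5·√2·5) = 50/70.71 = 0.7071, so ∠EJN = 45°.

Therefore, the measure of angle ∠EJN = 45°.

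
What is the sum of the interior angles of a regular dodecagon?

The sum of interior angles of an n-sided polygon is (n - 2) * 180.
For n = 12: (12 - 2) * 180 = 10 * 180 = 1800 degrees.

1800 degrees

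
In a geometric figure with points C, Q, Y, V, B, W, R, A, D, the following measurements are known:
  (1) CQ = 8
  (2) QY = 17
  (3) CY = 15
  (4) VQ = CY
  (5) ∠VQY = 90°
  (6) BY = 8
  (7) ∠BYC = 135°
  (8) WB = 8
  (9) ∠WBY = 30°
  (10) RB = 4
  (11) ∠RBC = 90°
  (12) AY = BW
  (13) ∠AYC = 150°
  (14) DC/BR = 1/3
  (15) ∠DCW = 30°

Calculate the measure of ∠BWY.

Step 1: By the law of cosines on triangle WBY: WY² = 8² + 8² − 2·8·8·cos(30°) = 17.15, so WY ≈ 4.14.
Step 2: By the inverse law of cosines on triangle BWY: cos(∠BWY) = (8² + 4.14² − 8²) / (2·8·4.14) = 17.15/66.26 = 0.2588, so ∠BWY = 75°.

Therefore, the measure of angle ∠BWY = 75°.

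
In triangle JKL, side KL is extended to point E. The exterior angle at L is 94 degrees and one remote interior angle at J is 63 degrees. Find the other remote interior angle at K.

By the exterior angle theorem: exterior angle = sum of remote interior angles.
94 = 63 + angle K
angle K = 94 - 63 = 31 degrees

31 degrees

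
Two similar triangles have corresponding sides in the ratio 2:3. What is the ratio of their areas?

Area scales with the square of linear dimensions. If every length is multiplied by 2/3, then the area is multiplied by (2/3)^2 = 4/9.
The area ratio is 4:9.

4:9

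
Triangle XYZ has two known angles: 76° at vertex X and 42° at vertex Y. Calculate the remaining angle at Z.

Let angle Z = x. Then 76 + 42 + x = 180.
x = 180 - 118 = 62 degrees.

62 degrees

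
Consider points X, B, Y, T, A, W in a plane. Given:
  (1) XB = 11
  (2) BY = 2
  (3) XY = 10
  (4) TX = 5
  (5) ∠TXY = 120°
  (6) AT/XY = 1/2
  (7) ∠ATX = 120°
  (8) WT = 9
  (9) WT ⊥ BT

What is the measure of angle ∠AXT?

From the given relations: AT = 1/2·XY = 1/2·10 = 5.
Step 1: By the law of cosines on triangle XTA: XA² = 5² + 5² − 2·5·5·cos(120°) = 75, so XA = 5·√3.
Step 2: By the inverse law of cosines on triangle AXT: cos(∠AXT) = ((5·√3)² + 5² − 5²) / (2·5·√3·5) = 75/86.6 = 0.866, so ∠AXT = 30°.

Therefore, the measure of angle ∠AXT = 30°.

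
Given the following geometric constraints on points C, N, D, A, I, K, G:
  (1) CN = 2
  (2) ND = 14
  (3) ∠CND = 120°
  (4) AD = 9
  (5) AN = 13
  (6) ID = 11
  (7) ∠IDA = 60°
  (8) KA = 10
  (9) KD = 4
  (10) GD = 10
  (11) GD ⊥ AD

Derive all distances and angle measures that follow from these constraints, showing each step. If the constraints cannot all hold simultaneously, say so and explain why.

The constraints are consistent.

Step 1: From CN = 2, ND = 14, and ∠CND = 120°, by the law of cosines:
  CD² = CN² + ND² - 2·CN·ND·cos(120°) = 4 + 196 + 28 = 228
  CD = 2·√57

Step 2: From AD = 9, DI = 11, and ∠ADI = 60°, by the law of cosines:
  AI² = AD² + DI² - 2·AD·DI·cos(60°) = 81 + 121 - 99 = 103
  AI = √103

Step 3: From AD = 9, DG = 10, and ∠ADG = 90°, by the law of cosines:
  AG² = AD² + DG² - 2·AD·DG·cos(90°) = 81 + 100 - 0 = 181
  AG = √181

Step 4: From NA = 13, ND = 14, AD = 9, by the inverse law of cosines:
  cos(∠AND) = (NA² + ND² - AD²) / (2·NA·ND)
  ∠AND = 38.72°

Step 5: From DA = 9, DK = 4, AK = 10, by the inverse law of cosines:
  cos(∠ADK) = (DA² + DK² - AK²) / (2·DA·DK)
  ∠ADK = 92.39°

Step 6: From DA = 9, DN = 14, AN = 13, by the inverse law of cosines:
  cos(∠ADN) = (DA² + DN² - AN²) / (2·DA·DN)
  ∠ADN = 64.62°

Step 7: From AD = 9, AK = 10, DK = 4, by the inverse law of cosines:
  cos(∠DAK) = (AD² + AK² - DK²) / (2·AD·AK)
  ∠DAK = 23.56°

Step 8: From AD = 9, AN = 13, DN = 14, by the inverse law of cosines:
  cos(∠DAN) = (AD² + AN² - DN²) / (2·AD·AN)
  ∠DAN = 76.66°

Step 9: From KA = 10, KD = 4, AD = 9, by the inverse law of cosines:
  cos(∠AKD) = (KA² + KD² - AD²) / (2·KA·KD)
  ∠AKD = 64.06°

Step 10: From CD = 2·√57, CN = 2, DN = 14, by the inverse law of cosines:
  cos(∠DCN) = (CD² + CN² - DN²) / (2·CD·CN)
  ∠DCN = 53.41°

Step 11: From DC = 2·√57, DN = 14, CN = 2, by the inverse law of cosines:
  cos(∠CDN) = (DC² + DN² - CN²) / (2·DC·DN)
  ∠CDN = 6.59°

Step 12: From AD = 9, AG = √181, DG = 10, by the inverse law of cosines:
  cos(∠DAG) = (AD² + AG² - DG²) / (2·AD·AG)
  ∠DAG = 48.01°

Step 13: From AD = 9, AI = √103, DI = 11, by the inverse law of cosines:
  cos(∠DAI) = (AD² + AI² - DI²) / (2·AD·AI)
  ∠DAI = 69.83°

Step 14: From IA = √103, ID = 11, AD = 9, by the inverse law of cosines:
  cos(∠AID) = (IA² + ID² - AD²) / (2·IA·ID)
  ∠AID = 50.17°

Step 15: From GA = √181, GD = 10, AD = 9, by the inverse law of cosines:
  cos(∠AGD) = (GA² + GD² - AD²) / (2·GA·GD)
  ∠AGD = 41.99°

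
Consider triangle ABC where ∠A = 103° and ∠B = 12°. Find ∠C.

By the triangle angle sum property, the three interior angles of any triangle add up to 180°.
We know angle A = 103° and angle B = 12°, so their sum is 115°.
Therefore angle C = 180° - 115° = 65°.

65 degrees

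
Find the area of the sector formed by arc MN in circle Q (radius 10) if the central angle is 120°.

Sector area = π(10²)(1/3) = 100*pi/3

100*pi/3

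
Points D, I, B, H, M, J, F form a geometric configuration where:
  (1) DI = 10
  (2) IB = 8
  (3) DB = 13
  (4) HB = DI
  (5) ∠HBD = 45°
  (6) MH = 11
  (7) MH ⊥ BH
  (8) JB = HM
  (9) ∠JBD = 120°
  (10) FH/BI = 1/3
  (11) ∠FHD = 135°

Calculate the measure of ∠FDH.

From the given relations: HB = DI = 10; FH = 1/3·BI = 1/3·8 ≈ 2.67.
Step 1: By the law of cosines on triangle DBH: DH² = 13² + 10² − 2·13·10·cos(45°) = 85.15, so DH ≈ 9.23.
Step 2: By the law of cosines on triangle DHF: DF² = 9.23² + 2.67² − 2·9.23·2.67·cos(135°) = 127.06, so DF ≈ 11.27.
Step 3: By the inverse law of cosines on triangle FDH: cos(∠FDH) = (11.27² + 9.23² − 2.67²) / (2·11.27·9.23) = 205.1/208.04 = 0.9859, so ∠FDH = 9.63°.

Therefore, the measure of angle ∠FDH = 9.63°.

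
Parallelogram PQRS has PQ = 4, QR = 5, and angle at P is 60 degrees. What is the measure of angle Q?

In a parallelogram, consecutive angles are supplementary (sum to 180°).
angle Q = 180 - angle P
angle Q = 180 - 60
angle Q = 120 degrees

120 degrees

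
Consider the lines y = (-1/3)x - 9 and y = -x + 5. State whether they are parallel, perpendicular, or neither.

Slope of line 1: m1 = -1/3
Slope of line 2: m2 = -1
For parallel lines we need equal slopes: -1/3 != -1.
For perpendicular lines we need m1*m2 = -1: (-1/3)(-1) = 1/3 != -1.
Since neither condition holds, the lines are neither parallel nor perpendicular.

Neither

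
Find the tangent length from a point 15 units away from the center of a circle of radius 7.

tangent = √(d² - r²) = √(15² - 7²) = √(225 - 49) = √176 = 4*sqrt(11)

4*sqrt(11)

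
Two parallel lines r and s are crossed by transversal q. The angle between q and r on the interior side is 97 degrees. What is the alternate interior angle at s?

Alternate interior angles are equal: 97 degrees.

97 degrees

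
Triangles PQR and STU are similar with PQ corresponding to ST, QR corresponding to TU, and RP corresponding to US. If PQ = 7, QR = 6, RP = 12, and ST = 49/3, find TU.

Similar triangles have proportional sides. Setting up the proportion:
ST / PQ = TU / QR
49/3 / 7 = TU / 6
TU = 6 * 49/3 / 7 = 14.

14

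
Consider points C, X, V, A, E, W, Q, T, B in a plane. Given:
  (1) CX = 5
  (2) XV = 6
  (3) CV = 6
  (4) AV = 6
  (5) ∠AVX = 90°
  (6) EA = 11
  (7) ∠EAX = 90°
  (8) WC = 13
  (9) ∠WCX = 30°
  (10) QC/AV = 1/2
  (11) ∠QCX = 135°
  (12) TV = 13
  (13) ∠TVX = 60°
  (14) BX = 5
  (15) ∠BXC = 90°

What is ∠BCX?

Step 1: By the law of cosines on triangle CXB: CB² = 5² + 5² − 2·5·5·cos(90°) = 50, so CB = 5·√2.
Step 2: By the inverse law of cosines on triangle BCX: cos(∠BCX) = ((5·√2)² + 5² − 5²) / (2·5·√2·5) = 50/70.71 = 0.7071, so ∠BCX = 45°.

Therefore, the measure of angle ∠BCX = 45°.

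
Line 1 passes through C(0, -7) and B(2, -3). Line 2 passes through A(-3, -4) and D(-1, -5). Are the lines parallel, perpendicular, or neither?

Slope of line 1: m1 = (-3 - -7)/(2 - 0) = 4/2 = 2
Slope of line 2: m2 = (-5 - -4)/(-1 - -3) = -1/2 = -1/2
Two lines are perpendicular when the product of their slopes is -1 (negative reciprocals).
m1 * m2 = (2) * (-1/2) = -1, confirming perpendicularity.

Perpendicular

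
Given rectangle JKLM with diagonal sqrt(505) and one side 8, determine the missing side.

b = sqrt(d^2 - a^2) = sqrt(505 - 64) = sqrt(441) = 21

21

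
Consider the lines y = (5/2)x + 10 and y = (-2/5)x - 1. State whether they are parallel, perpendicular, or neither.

Slope of line 1: m1 = 5/2
Slope of line 2: m2 = -2/5
Two lines are perpendicular when the product of their slopes is -1 (negative reciprocals).
m1 * m2 = (5/2) * (-2/5) = -1, confirming perpendicularity.

Perpendicular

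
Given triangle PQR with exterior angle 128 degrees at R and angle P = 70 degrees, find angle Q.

The exterior angle theorem states that an exterior angle equals the sum of the two non-adjacent interior angles.
So 128 = 70 + angle Q, which gives angle Q = 128 - 70 = 58 degrees.

58 degrees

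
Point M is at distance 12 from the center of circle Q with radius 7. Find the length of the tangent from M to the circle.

The tangent, radius, and line from the external point to the center form a right triangle.
The right angle is where the tangent meets the radius.
By the Pythagorean theorem: tangent² + 7² = 12²
tangent² = 144 - 49 = 95
tangent = sqrt(95)

sqrt(95)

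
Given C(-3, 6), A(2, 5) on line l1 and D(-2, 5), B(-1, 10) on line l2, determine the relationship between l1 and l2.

Slope of line 1: m1 = (5 - 6)/(2 - -3) = -1/5 = -1/5
Slope of line 2: m2 = (10 - 5)/(-1 - -2) = 5/1 = 5
m1 * m2 = (-1/5) * (5) = -1 = -1, so the lines are perpendicular.

Perpendicular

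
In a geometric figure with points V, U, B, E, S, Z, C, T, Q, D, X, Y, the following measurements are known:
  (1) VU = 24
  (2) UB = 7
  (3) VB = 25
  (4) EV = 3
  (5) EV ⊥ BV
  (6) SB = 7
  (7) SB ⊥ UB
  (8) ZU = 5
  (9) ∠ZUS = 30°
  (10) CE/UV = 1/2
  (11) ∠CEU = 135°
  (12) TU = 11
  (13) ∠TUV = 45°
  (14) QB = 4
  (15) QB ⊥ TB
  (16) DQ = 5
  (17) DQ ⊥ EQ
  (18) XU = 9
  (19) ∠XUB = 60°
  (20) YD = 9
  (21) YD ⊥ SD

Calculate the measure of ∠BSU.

Step 1: By the law of cosines on triangle SBU: SU² = 7² + 7² − 2·7·7·cos(90°) = 98, so SU = 7·√2.
Step 2: By the inverse law of cosines on triangle BSU: cos(∠BSU) = (7² + (7·√2)² − 7²) / (2·7·7·√2) = 98/138.59 = 0.7071, so ∠BSU = 45°.

Therefore, the measure of angle ∠BSU = 45°.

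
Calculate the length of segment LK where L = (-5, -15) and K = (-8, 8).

The horizontal distance is |-8 - -5| = 3 and the vertical distance is |8 - -15| = 23.
By the Pythagorean theorem, d = sqrt(3^2 + 23^2) = sqrt(538).

sqrt(538)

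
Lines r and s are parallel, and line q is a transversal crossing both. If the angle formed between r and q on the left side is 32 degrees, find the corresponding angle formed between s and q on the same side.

Corresponding angles formed by parallel lines and a transversal are equal.
The given angle is 32 degrees.
The corresponding angle = 32 degrees.

32 degrees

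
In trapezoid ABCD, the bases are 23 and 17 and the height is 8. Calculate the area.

Area = (23 + 17) * 8 / 2 = 320 / 2 = 160

160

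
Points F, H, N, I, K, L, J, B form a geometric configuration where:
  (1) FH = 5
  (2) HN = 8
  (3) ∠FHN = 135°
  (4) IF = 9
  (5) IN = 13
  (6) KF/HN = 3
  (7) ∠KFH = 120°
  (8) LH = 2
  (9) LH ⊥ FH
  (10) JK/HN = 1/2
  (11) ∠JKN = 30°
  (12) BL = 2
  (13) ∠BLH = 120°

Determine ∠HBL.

Step 1: By the law of cosines on triangle BLH: BH² = 2² + 2² − 2·2·2·cos(120°) = 12, so BH = 2·√3.
Step 2: By the inverse law of cosines on triangle HBL: cos(∠HBL) = ((2·√3)² + 2² − 2²) / (2·2·√3·2) = 12/13.86 = 0.866, so ∠HBL = 30°.

Therefore, the measure of angle ∠HBL = 30°.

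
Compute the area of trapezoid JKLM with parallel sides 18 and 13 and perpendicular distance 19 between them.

Area = (18 + 13) * 19 / 2 = 589 / 2 = 589/2

589/2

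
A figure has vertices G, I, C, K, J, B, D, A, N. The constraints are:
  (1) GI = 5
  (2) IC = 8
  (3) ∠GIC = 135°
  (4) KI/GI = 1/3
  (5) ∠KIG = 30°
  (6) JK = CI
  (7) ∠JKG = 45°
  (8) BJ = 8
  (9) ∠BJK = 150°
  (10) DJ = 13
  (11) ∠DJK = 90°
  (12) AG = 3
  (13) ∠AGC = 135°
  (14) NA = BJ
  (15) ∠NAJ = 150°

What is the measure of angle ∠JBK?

From the given relations: JK = CI = 8.
Step 1: By the law of cosines on triangle BJK: BK² = 8² + 8² − 2·8·8·cos(150°) = 238.85, so BK ≈ 15.45.
Step 2: By the inverse law of cosines on triangle JBK: cos(∠JBK) = (8² + 15.45² − 8²) / (2·8·15.45) = 238.85/247.28 = 0.9659, so ∠JBK = 15°.

Therefore, the measure of angle ∠JBK = 15°.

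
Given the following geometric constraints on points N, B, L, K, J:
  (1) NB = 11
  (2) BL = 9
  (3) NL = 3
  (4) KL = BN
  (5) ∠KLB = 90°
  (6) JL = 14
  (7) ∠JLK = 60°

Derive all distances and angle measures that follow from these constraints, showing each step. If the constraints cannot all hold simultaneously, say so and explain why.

The constraints are consistent.

From the given relations:
  KL = BN = 11

Step 1: From BL = 9, LK = 11, and ∠BLK = 90°, by the law of cosines:
  BK² = BL² + LK² - 2·BL·LK·cos(90°) = 81 + 121 - 0 = 202
  BK ≈ 14.21

Step 2: From KL = 11, LJ = 14, and ∠KLJ = 60°, by the law of cosines:
  KJ² = KL² + LJ² - 2·KL·LJ·cos(60°) = 121 + 196 - 154 = 163
  KJ = √163

Step 3: From NB = 11, NL = 3, BL = 9, by the inverse law of cosines:
  cos(∠BNL) = (NB² + NL² - BL²) / (2·NB·NL)
  ∠BNL = 42.06°

Step 4: From BL = 9, BN = 11, LN = 3, by the inverse law of cosines:
  cos(∠LBN) = (BL² + BN² - LN²) / (2·BL·BN)
  ∠LBN = 12.9°

Step 5: From LB = 9, LN = 3, BN = 11, by the inverse law of cosines:
  cos(∠BLN) = (LB² + LN² - BN²) / (2·LB·LN)
  ∠BLN = 125.03°

Step 6: From BK = 14.21, BL = 9, KL = 11, by the inverse law of cosines:
  cos(∠KBL) = (BK² + BL² - KL²) / (2·BK·BL)
  ∠KBL = 50.71°

Step 7: From KB = 14.21, KL = 11, BL = 9, by the inverse law of cosines:
  cos(∠BKL) = (KB² + KL² - BL²) / (2·KB·KL)
  ∠BKL = 39.29°

Step 8: From KJ = √163, KL = 11, JL = 14, by the inverse law of cosines:
  cos(∠JKL) = (KJ² + KL² - JL²) / (2·KJ·KL)
  ∠JKL = 71.74°

Step 9: From JK = √163, JL = 14, KL = 11, by the inverse law of cosines:
  cos(∠KJL) = (JK² + JL² - KL²) / (2·JK·JL)
  ∠KJL = 48.26°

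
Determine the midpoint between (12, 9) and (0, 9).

The midpoint is the average of the coordinates:
x: (12 + 0)/2 = 6
y: (9 + 9)/2 = 9
Midpoint = (6, 9)

(6, 9)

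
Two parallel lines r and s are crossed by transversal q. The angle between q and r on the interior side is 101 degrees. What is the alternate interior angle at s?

Alternate interior angles are equal: 101 degrees.

101 degrees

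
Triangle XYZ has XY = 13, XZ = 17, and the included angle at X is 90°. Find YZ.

Since angle X = 90°, this is a right triangle and the law of cosines reduces to the Pythagorean theorem.
YZ^2 = 13^2 + 17^2 = 458
YZ = sqrt(458)

sqrt(458)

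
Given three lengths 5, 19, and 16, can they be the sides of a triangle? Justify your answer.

Yes.
The triangle inequality requires that the sum of any two sides exceeds the third.
Here 5 + 16 = 21 > 19, so the condition is met.

Yes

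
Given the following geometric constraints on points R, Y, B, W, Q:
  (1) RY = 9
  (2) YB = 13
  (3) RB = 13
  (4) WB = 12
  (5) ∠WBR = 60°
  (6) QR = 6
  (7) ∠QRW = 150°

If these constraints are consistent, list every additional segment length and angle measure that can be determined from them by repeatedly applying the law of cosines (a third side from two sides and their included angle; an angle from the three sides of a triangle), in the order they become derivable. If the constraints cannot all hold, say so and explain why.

The constraints are consistent. Derivable facts, in order:
After 1 step:
- RW = √157
- ∠BRY = 69.75°
- ∠BYR = 69.75°
- ∠RBY = 40.5°
After 2 steps:
- WQ ≈ 17.98
- ∠BRW = 56.04°
- ∠BWR = 63.96°
After 3 steps:
- ∠QWR = 9.61°
- ∠RQW = 20.39°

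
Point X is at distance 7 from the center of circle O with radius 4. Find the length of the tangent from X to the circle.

tangent = √(d² - r²) = √(7² - 4²) = √(49 - 16) = √33 = sqrt(33)

sqrt(33)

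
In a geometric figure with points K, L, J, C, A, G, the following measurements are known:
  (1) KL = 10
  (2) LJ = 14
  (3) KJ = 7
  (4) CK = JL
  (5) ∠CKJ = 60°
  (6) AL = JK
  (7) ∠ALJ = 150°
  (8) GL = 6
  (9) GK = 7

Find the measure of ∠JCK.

From the given relations: CK = JL = 14.
Step 1: By the law of cosines on triangle CKJ: CJ² = 14² + 7² − 2·14·7·cos(60°) = 147, so CJ = 7·√3.
Step 2: By the inverse law of cosines on triangle JCK: cos(∠JCK) = ((7·√3)² + 14² − 7²) / (2·7·√3·14) = 294/339.48 = 0.866, so ∠JCK = 30°.

Therefore, the measure of angle ∠JCK = 30°.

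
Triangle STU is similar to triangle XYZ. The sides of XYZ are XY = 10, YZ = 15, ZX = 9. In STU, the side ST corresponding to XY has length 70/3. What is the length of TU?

Since the triangles are similar, the ratio of corresponding sides is constant.
Scale factor k = ST / XY = 70/3 / 10 = 7/3
TU = k * YZ = 7/3 * 15 = 35

35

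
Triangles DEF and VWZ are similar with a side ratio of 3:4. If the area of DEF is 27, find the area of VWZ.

The ratio of areas of similar triangles = (side ratio)^2.
Side ratio = 3:4, so area ratio = 9:16.
Area of VWZ / Area of DEF = 16/9
Area of VWZ = 27 * 16/9 = 48

48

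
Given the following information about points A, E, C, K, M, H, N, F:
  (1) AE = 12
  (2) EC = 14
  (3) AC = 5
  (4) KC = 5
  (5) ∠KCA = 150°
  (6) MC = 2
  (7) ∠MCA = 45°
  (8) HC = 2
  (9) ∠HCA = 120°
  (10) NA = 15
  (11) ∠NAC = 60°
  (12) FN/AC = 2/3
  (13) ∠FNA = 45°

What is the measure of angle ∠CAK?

Step 1: By the law of cosines on triangle ACK: AK² = 5² + 5² − 2·5·5·cos(150°) = 93.3, so AK ≈ 9.66.
Step 2: By the inverse law of cosines on triangle CAK: cos(∠CAK) = (5² + 9.66² − 5²) / (2·5·9.66) = 93.3/96.59 = 0.9659, so ∠CAK = 15°.

Therefore, the measure of angle ∠CAK = 15°.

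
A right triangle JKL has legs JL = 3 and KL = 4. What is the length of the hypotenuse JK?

By the Pythagorean theorem: JK^2 = JL^2 + KL^2
JK^2 = 3^2 + 4^2 = 9 + 16 = 25
JK = sqrt(25) = 5

5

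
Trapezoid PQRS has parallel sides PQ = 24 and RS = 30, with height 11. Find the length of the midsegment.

The midsegment (median) of a trapezoid connects the midpoints of the non-parallel sides.
Its length is the average of the two bases: (24 + 30) / 2 = 27.

27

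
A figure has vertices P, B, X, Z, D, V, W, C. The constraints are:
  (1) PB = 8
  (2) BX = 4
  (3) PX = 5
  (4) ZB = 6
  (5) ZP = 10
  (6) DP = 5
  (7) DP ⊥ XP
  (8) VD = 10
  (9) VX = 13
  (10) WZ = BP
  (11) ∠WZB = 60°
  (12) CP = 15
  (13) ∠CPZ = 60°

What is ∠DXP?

Step 1: By the law of cosines on triangle XPD: XD² = 5² + 5² − 2·5·5·cos(90°) = 50, so XD = 5·√2.
Step 2: By the inverse law of cosines on triangle DXP: cos(∠DXP) = ((5·√2)² + 5² − 5²) / (2·5·√2·5) = 50/70.71 = 0.7071, so ∠DXP = 45°.

Therefore, the measure of angle ∠DXP = 45°.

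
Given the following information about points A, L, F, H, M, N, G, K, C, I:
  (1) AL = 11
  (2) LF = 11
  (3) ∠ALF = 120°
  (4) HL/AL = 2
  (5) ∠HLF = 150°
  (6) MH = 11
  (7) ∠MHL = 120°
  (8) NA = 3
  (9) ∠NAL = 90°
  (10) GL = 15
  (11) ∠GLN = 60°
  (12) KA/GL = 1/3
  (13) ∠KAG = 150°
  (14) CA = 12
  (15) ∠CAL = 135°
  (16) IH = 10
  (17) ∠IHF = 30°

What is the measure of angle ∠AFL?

Step 1: By the law of cosines on triangle FLA: FA² = 11² + 11² − 2·11·11·cos(120°) = 363, so FA = 11·√3.
Step 2: By the inverse law of cosines on triangle AFL: cos(∠AFL) = ((11·√3)² + 11² − 11²) / (2·11·√3·11) = 363/419.16 = 0.866, so ∠AFL = 30°.

Therefore, the measure of angle ∠AFL = 30°.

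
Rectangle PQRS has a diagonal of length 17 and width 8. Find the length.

Using the Pythagorean theorem: d^2 = a^2 + b^2
b^2 = d^2 - a^2
b^2 = 289 - 64
b^2 = 225
b = sqrt(225) = 15

15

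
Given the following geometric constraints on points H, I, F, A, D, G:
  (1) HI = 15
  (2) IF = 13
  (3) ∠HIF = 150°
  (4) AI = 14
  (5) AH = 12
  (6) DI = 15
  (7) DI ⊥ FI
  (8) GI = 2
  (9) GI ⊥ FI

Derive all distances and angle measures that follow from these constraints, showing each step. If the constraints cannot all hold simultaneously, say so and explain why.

The constraints are consistent.

Step 1: From HI = 15, IF = 13, and ∠HIF = 150°, by the law of cosines:
  HF² = HI² + IF² - 2·HI·IF·cos(150°) = 225 + 169 + 337.7 = 731.7
  HF ≈ 27.05

Step 2: From FI = 13, ID = 15, and ∠FID = 90°, by the law of cosines:
  FD² = FI² + ID² - 2·FI·ID·cos(90°) = 169 + 225 - 0 = 394
  FD ≈ 19.85

Step 3: From FI = 13, IG = 2, and ∠FIG = 90°, by the law of cosines:
  FG² = FI² + IG² - 2·FI·IG·cos(90°) = 169 + 4 - 0 = 173
  FG = √173

Step 4: From HA = 12, HI = 15, AI = 14, by the inverse law of cosines:
  cos(∠AHI) = (HA² + HI² - AI²) / (2·HA·HI)
  ∠AHI = 61.28°

Step 5: From IA = 14, IH = 15, AH = 12, by the inverse law of cosines:
  cos(∠AIH) = (IA² + IH² - AH²) / (2·IA·IH)
  ∠AIH = 48.74°

Step 6: From AH = 12, AI = 14, HI = 15, by the inverse law of cosines:
  cos(∠HAI) = (AH² + AI² - HI²) / (2·AH·AI)
  ∠HAI = 69.99°

Step 7: From HF = 27.05, HI = 15, FI = 13, by the inverse law of cosines:
  cos(∠FHI) = (HF² + HI² - FI²) / (2·HF·HI)
  ∠FHI = 13.9°

Step 8: From FD = 19.85, FI = 13, DI = 15, by the inverse law of cosines:
  cos(∠DFI) = (FD² + FI² - DI²) / (2·FD·FI)
  ∠DFI = 49.09°

Step 9: From FG = √173, FI = 13, GI = 2, by the inverse law of cosines:
  cos(∠GFI) = (FG² + FI² - GI²) / (2·FG·FI)
  ∠GFI = 8.75°

Step 10: From FH = 27.05, FI = 13, HI = 15, by the inverse law of cosines:
  cos(∠HFI) = (FH² + FI² - HI²) / (2·FH·FI)
  ∠HFI = 16.1°

Step 11: From DF = 19.85, DI = 15, FI = 13, by the inverse law of cosines:
  cos(∠FDI) = (DF² + DI² - FI²) / (2·DF·DI)
  ∠FDI = 40.91°

Step 12: From GF = √173, GI = 2, FI = 13, by the inverse law of cosines:
  cos(∠FGI) = (GF² + GI² - FI²) / (2·GF·GI)
  ∠FGI = 81.25°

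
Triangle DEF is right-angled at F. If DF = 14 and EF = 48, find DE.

In a right triangle, the square of the hypotenuse equals the sum of the squares of the two legs.
The legs are 14 and 48, so the hypotenuse = sqrt(196 + 2304) = sqrt(2500) = 50.

50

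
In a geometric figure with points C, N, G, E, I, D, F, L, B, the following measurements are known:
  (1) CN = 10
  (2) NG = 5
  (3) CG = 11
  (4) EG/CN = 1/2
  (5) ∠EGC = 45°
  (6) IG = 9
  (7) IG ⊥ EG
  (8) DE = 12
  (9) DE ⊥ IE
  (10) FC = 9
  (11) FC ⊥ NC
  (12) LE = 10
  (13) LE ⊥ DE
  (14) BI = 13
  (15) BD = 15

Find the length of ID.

From the given relations: EG = 1/2·CN = 1/2·10 = 5.
Step 1: By the law of cosines on triangle EGI: EI² = 5² + 9² − 2·5·9·cos(90°) = 106, so EI = √106.
Step 2: By the law of cosines on triangle IED: ID² = √106² + 12² − 2·√106·12·cos(90°) = 250, so ID = 5·√10.

Therefore, the length of ID = 5·√10.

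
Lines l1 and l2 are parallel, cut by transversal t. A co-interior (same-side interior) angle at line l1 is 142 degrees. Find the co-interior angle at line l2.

Co-interior angles sum to 180: 180 - 142 = 38 degrees.

38 degrees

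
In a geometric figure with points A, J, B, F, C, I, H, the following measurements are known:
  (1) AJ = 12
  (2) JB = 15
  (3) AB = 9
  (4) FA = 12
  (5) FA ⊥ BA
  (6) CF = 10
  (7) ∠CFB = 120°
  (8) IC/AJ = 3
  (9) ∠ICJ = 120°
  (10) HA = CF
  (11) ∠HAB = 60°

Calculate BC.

Step 1: By the law of cosines on triangle BAF: BF² = 9² + 12² − 2·9·12·cos(90°) = 225, so BF = 15.
Step 2: By the law of cosines on triangle BFC: BC² = 15² + 10² − 2·15·10·cos(120°) = 475, so BC = 5·√19.

Therefore, the length of BC = 5·√19.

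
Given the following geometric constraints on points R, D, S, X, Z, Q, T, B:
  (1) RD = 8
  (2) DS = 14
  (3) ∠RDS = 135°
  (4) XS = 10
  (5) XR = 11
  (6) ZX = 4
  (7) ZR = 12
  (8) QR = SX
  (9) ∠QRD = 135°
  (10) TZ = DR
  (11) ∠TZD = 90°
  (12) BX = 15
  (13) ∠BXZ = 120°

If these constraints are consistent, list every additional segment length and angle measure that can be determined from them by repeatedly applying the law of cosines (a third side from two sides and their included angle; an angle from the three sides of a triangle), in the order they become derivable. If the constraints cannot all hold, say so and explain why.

The constraints are consistent. Derivable facts, in order:
After 1 step:
- DQ ≈ 16.65
- RS ≈ 20.45
- ZB ≈ 17.35
- ∠RXZ = 94.56°
- ∠RZX = 66.03°
- ∠XRZ = 19.41°
After 2 steps:
- ∠BZX = 48.48°
- ∠DQR = 19.86°
- ∠DRS = 28.95°
- ∠DSR = 16.05°
- ∠QDR = 25.14°
- ∠RSX = 13.74°
- ∠RXS = 153.8°
- ∠SRX = 12.47°
- ∠XBZ = 11.52°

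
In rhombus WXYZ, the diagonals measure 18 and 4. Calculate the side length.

The diagonals of a rhombus bisect each other at right angles.
Half-diagonals: 18/2 = 9 and 4/2 = 2
side = sqrt(9^2 + 2^2)
side = sqrt(81 + 4)
side = sqrt(85)

sqrt(85)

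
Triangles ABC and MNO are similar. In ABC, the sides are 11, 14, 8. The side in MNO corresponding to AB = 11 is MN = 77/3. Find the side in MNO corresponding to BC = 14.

Similar triangles have proportional sides. Setting up the proportion:
MN / AB = NO / BC
77/3 / 11 = NO / 14
NO = 14 * 77/3 / 11 = 98/3.

98/3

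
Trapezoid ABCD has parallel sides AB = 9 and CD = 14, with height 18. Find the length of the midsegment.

The midsegment (median) of a trapezoid connects the midpoints of the non-parallel sides.
Its length is the average of the two bases: (9 + 14) / 2 = 23/2.

23/2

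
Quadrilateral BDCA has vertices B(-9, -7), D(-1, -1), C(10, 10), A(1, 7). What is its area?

Shoelace: sum of cross terms = 118, Area = (1/2)|118| = 59

59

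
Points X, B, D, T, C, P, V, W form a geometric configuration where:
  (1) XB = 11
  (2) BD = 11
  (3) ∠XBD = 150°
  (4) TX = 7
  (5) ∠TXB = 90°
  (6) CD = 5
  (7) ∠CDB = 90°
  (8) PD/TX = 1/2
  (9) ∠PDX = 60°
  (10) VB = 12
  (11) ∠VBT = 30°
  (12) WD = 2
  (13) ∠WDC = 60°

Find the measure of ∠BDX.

Step 1: By the law of cosines on triangle DBX: DX² = 11² + 11² − 2·11·11·cos(150°) = 451.58, so DX ≈ 21.25.
Step 2: By the inverse law of cosines on triangle BDX: cos(∠BDX) = (11² + 21.25² − 11²) / (2·11·21.25) = 451.58/467.51 = 0.9659, so ∠BDX = 15°.

Therefore, the measure of angle ∠BDX = 15°.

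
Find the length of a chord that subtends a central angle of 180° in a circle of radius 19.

Chord = 2(19) sin(90°) = 38

38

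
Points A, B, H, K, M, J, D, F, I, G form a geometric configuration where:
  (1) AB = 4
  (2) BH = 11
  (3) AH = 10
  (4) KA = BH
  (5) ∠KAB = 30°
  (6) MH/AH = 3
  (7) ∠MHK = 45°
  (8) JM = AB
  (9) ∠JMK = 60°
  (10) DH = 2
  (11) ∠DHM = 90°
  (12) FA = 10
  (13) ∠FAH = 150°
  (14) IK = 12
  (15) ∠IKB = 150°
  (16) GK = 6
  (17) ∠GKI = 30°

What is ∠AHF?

Step 1: By the law of cosines on triangle HAF: HF² = 10² + 10² − 2·10·10·cos(150°) = 373.21, so HF ≈ 19.32.
Step 2: By the inverse law of cosines on triangle AHF: cos(∠AHF) = (10² + 19.32² − 10²) / (2·10·19.32) = 373.21/386.37 = 0.9659, so ∠AHF = 15°.

Therefore, the measure of angle ∠AHF = 15°.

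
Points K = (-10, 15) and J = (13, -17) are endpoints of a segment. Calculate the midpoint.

M = ((x₁ + x₂)/2, (y₁ + y₂)/2)
= ((-10 + 13)/2, (15 + -17)/2)
= (3/2, -2/2) = (3/2, -1)

(3/2, -1)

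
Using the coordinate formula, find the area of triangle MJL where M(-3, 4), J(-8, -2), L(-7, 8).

The Shoelace formula computes the area from vertex coordinates by summing cross products.
For vertices (-3,4), (-8,-2), (-7,8):
Signed sum = -3*-2 - -8*4 + -8*8 - -7*-2 + -7*4 - -3*8
= 38 + -78 + -4 = -44
Area = (1/2)|-44| = 22.

22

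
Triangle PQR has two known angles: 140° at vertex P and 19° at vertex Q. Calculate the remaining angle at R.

The interior angles sum to 180°: angle R = 180 - 140 - 19 = 21°.
The triangle is obtuse (angles 140°, 19°, 21°).

21 degrees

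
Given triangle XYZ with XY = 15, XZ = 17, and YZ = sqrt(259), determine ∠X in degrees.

By the inverse law of cosines: cos(X) = (XY² + XZ² - YZ²) / (2 × XY × XZ)
cos(X) = (15² + 17² - (sqrt(259))²) / (2 × 15 × 17)
cos(X) = (225 + 289 - (259)) / 510
cos(X) = 1/2
X = arccos(1/2) = 60°

60°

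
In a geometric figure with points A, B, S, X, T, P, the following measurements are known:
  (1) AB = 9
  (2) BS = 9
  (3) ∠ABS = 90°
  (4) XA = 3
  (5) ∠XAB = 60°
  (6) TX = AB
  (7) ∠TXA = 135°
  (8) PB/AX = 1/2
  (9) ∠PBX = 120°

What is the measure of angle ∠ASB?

Step 1: By the law of cosines on triangle SBA: SA² = 9² + 9² − 2·9·9·cos(90°) = 162, so SA = 9·√2.
Step 2: By the inverse law of cosines on triangle ASB: cos(∠ASB) = ((9·√2)² + 9² − 9²) / (2·9·√2·9) = 162/229.1 = 0.7071, so ∠ASB = 45°.

Therefore, the measure of angle ∠ASB = 45°.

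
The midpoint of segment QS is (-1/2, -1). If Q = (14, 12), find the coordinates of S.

Using the midpoint formula: M = ((x1 + x2)/2, (y1 + y2)/2)
We know M = (-1/2, -1) and Q = (14, 12)
For x: -1/2 = (14 + x2)/2, so x2 = 2*-1/2 - 14 = -15
For y: -1 = (12 + y2)/2, so y2 = 2*-1 - 12 = -14
S = (-15, -14)

(-15, -14)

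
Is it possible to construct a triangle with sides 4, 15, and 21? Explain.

No.
The triangle inequality is violated: 4 + 15 = 19 ≤ 21.
These lengths cannot form a triangle.

No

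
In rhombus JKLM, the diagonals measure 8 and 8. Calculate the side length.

Half-diagonals are 4 and 4. side = sqrt(4^2 + 4^2) = sqrt(32) = 4*sqrt(2)

4*sqrt(2)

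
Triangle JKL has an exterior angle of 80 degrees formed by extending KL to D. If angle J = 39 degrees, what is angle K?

angle K = 80 - 39 = 41 degrees (exterior angle theorem).

41 degrees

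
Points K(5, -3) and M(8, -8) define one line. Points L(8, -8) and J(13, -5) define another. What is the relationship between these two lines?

Slope of line 1: m1 = (-8 - -3)/(8 - 5) = -5/3 = -5/3
Slope of line 2: m2 = (-5 - -8)/(13 - 8) = 3/5 = 3/5
m1 * m2 = (-5/3) * (3/5) = -1 = -1, so the lines are perpendicular.

Perpendicular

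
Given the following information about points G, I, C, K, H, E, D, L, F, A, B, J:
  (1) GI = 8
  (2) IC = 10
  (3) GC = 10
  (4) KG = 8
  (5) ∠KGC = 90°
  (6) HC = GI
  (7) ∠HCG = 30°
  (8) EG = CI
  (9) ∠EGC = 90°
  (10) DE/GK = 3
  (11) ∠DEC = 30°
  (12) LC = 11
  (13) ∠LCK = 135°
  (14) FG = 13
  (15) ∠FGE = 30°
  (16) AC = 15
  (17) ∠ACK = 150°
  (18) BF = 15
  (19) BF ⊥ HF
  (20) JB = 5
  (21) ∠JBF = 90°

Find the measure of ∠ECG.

From the given relations: EG = CI = 10.
Step 1: By the law of cosines on triangle CGE: CE² = 10² + 10² − 2·10·10·cos(90°) = 200, so CE = 10·√2.
Step 2: By the inverse law of cosines on triangle ECG: cos(∠ECG) = ((10·√2)² + 10² − 10²) / (2·10·√2·10) = 200/282.84 = 0.7071, so ∠ECG = 45°.

Therefore, the measure of angle ∠ECG = 45°.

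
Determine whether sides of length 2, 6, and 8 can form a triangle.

No.
The triangle inequality is violated: 2 + 6 = 8 ≤ 8.
These lengths cannot form a triangle.

No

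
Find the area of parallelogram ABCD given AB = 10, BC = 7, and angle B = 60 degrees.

The area of a parallelogram equals the product of two adjacent sides times the sine of the included angle.
This is because the height equals 7 * sin(60°) = 7*sqrt(3)/2.
Area = 10 * 7*sqrt(3)/2 = 35*sqrt(3)

35*sqrt(3)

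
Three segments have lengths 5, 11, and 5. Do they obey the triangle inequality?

No.
The triangle inequality is violated: 5 + 5 = 10 ≤ 11.
These lengths cannot form a triangle.

No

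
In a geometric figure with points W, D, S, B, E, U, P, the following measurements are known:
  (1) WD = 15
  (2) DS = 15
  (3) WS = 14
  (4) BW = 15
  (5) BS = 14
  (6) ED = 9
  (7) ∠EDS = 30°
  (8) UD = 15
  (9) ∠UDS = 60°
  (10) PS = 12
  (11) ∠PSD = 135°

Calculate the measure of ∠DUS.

Step 1: By the law of cosines on triangle UDS: US² = 15² + 15² − 2·15·15·cos(60°) = 225, so US = 15.
Step 2: By the inverse law of cosines on triangle DUS: cos(∠DUS) = (15² + 15² − 15²) / (2·15·15) = 225/450 = 0.5, so ∠DUS = 60°.

Therefore, the measure of angle ∠DUS = 60°.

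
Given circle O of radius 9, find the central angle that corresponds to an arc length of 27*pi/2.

θ = 360 × 27*pi/2 / (2π × 9) = 270° (rearranging arc length formula).

270°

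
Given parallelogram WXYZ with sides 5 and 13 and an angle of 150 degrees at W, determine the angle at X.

Consecutive angles are supplementary: angle X = 180 - 150 = 30 degrees.

30 degrees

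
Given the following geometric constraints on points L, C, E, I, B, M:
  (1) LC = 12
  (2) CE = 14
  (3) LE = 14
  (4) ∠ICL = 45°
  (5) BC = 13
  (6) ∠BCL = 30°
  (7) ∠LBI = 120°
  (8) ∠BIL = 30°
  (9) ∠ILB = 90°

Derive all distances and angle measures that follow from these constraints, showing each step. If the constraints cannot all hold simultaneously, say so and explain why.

These constraints are not satisfiable: (7), (8) and (9) are the three interior angles of triangle LBI, which must sum to 180°, but 120° + 30° + 90° = 240°. No planar figure meets all of them, so nothing further can be derived.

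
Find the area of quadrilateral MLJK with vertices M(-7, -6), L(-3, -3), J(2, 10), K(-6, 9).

Shoelace: sum of cross terms = 156, Area = (1/2)|156| = 78

78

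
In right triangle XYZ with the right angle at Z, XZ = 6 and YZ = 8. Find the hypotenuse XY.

In a right triangle, the square of the hypotenuse equals the sum of the squares of the two legs.
The legs are 6 and 8, so the hypotenuse = sqrt(36 + 64) = sqrt(100) = 10.

10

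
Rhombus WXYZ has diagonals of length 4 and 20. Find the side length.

In a rhombus, the diagonals bisect each other perpendicularly, creating four congruent right triangles.
Each triangle has legs 2 (half of 4) and 10 (half of 20).
The hypotenuse of each right triangle is a side of the rhombus:
side = sqrt(2^2 + 10^2) = sqrt(104) = 2*sqrt(26)

2*sqrt(26)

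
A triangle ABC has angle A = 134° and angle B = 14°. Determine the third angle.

angle C = 180 - 134 - 14 = 32 degrees.

32 degrees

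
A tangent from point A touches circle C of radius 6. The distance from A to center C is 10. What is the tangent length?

The tangent, radius, and line from the external point to the center form a right triangle.
The right angle is where the tangent meets the radius.
By the Pythagorean theorem: tangent² + 6² = 10²
tangent² = 100 - 36 = 64
tangent = 8

8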